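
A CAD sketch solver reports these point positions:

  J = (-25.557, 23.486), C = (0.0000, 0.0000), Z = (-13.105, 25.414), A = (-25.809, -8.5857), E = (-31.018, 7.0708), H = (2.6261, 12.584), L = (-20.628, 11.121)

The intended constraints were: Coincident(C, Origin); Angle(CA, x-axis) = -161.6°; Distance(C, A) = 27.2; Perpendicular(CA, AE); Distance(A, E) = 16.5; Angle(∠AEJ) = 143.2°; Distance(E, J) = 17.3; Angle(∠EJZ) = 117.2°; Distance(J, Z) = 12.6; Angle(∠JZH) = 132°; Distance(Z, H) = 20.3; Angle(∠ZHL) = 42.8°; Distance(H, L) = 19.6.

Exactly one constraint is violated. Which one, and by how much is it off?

Distance(H, L) = 19.6 — off by 3.70.

C = (0.00, 0.00) ✓; CA at -161.6° ✓; |CA| = 27.20 ✓; ∠(CA, AE) = 90.00° ✓; |AE| = 16.50 ✓; ∠AEJ = 143.2° ✓; |EJ| = 17.30 ✓; ∠EJZ = 117.2° ✓; |JZ| = 12.60 ✓; ∠JZH = 132.0° ✓; |ZH| = 20.30 ✓; ∠ZHL = 42.80° ✓; |HL| = 23.30 ✗.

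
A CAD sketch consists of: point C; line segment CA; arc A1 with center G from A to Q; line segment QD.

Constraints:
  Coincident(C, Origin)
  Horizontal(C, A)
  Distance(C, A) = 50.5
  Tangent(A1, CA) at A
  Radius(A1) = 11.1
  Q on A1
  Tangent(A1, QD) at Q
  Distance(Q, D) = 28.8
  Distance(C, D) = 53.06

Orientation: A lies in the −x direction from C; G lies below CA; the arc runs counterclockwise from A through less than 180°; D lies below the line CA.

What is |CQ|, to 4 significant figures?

61.06

Checks: |CA| = 50.50 ✓; |GQ| = 11.10 ✓; ∠(GQ, QD) = 90.00° ✓; |QD| = 28.80 ✓; |CD| = 53.06 ✓.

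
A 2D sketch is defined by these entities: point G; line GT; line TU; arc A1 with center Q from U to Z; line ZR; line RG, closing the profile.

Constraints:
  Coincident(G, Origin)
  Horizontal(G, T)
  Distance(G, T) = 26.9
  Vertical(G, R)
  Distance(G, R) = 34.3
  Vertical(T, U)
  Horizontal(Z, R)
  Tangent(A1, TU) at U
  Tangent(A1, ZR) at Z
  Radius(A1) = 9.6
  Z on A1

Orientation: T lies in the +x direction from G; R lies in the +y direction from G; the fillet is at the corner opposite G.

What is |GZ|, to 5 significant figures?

38.416

G is at the origin; G and T share the same y with |GT| = 26.9 and T on the +x side, so T = (26.900, 0.0000). GR is vertical with |GR| = 34.3 and R on the +y side, so R = (0.0000, 34.300). The virtual corner opposite G is at (26.900, 34.300). Since A1 is tangent to TU there, QU ⟂ TU and tangency of A1 to ZR means the radius QZ is perpendicular to ZR, with radius 9.6, so the center Q sits 9.6 in from both sides at Q = (17.300, 24.700). That places the tangent points at U = (26.900, 24.700) on TU and Z = (17.300, 34.300) on ZR. Then |GZ| = |Z − G| = 38.416.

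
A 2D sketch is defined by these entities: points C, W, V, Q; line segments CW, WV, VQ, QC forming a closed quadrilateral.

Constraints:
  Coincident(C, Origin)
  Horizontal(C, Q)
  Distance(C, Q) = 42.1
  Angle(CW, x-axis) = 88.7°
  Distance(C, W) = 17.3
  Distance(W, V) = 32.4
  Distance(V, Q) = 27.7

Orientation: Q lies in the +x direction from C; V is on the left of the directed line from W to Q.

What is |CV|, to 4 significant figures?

40.78

Checks: |WV| = 32.40 ✓; |VQ| = 27.70 ✓.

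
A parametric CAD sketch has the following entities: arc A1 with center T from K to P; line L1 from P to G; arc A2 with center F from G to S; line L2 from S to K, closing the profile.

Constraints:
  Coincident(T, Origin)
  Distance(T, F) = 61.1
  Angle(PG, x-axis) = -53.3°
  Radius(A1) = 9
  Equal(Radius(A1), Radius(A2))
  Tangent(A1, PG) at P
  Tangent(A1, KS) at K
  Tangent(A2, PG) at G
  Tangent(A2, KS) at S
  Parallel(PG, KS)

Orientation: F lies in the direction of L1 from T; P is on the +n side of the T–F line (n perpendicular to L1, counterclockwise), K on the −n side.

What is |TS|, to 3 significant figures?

61.8

The slot axis is L1's direction at -53.3°, so u = (cos -53.3°, sin -53.3°) = (0.598, -0.802) and n = (−sin -53.3°, cos -53.3°) = (0.802, 0.598). T is at the origin and F lies 61.1 along u from T, so F = 61.1·u = (36.5, -49.0). Tangency of A1 to both parallel lines with radius 9.0 puts P and K at T ± 9.0·n: P = (7.22, 5.38), K = (-7.22, -5.38). Equal radii place G and S the same way about F: G = F + 9.0·n = (43.7, -43.6), S = F − 9.0·n = (29.3, -54.4). Then |TS| = |S − T| = 61.8.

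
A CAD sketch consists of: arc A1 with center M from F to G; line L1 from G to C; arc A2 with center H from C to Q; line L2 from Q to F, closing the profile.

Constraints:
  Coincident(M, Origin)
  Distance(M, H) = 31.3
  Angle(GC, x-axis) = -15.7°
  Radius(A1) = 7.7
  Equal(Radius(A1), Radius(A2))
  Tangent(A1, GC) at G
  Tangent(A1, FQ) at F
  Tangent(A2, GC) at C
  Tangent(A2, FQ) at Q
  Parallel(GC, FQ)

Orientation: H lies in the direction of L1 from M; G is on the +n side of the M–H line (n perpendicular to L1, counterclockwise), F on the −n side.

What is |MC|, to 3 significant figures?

32.2

Tangency of A1 to both parallel lines with radius 7.7 puts G and F at M ± 7.7·n: G = (2.08, 7.41), F = (-2.08, -7.41). Equal radii place C and Q the same way about H: C = H + 7.7·n = (32.2, -1.06), Q = H − 7.7·n = (28.0, -15.9). Then |MC| = |C − M| = 32.2.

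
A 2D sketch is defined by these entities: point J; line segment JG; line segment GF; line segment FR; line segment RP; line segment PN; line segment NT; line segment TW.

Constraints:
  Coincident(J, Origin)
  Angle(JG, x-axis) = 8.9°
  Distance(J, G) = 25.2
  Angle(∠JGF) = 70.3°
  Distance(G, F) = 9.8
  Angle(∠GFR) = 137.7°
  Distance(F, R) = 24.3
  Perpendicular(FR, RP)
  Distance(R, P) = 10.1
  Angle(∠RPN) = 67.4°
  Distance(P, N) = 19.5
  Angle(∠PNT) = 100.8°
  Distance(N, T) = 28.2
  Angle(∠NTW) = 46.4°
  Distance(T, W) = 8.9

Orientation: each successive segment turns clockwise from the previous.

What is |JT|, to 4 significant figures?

43.52

J is at the origin; JG runs at 8.9° with length 25.2, so G = (24.90, 3.899). ∠JGF = 70.3° gives GF at -100.8° from the x-axis; with |GF| = 9.8, F = (23.06, -5.728). ∠GFR = 137.7° gives FR at -143.1° from the x-axis; with |FR| = 24.3, R = (3.628, -20.32). FR is perpendicular to RP, so RP runs at 126.9°; with |RP| = 10.1, P = (-2.436, -12.24). ∠RPN = 67.4° gives PN at 14.30° from the x-axis; with |PN| = 19.5, N = (16.46, -7.425). ∠PNT = 100.8° gives NT at -64.90° from the x-axis; with |NT| = 28.2, T = (28.42, -32.96). Then |JT| = |T − J| = 43.52.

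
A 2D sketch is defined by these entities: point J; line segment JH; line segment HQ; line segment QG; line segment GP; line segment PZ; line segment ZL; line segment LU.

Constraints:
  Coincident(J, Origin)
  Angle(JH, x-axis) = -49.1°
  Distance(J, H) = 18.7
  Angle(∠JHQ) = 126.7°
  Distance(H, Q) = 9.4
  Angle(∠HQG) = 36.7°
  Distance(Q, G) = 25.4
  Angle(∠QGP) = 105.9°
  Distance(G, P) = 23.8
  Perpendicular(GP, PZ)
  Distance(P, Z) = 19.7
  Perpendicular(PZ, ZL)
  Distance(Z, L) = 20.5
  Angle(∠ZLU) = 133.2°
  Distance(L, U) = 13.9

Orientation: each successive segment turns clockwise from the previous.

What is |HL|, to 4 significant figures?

2.958

J is at the origin; JH runs at -49.1° with length 18.7, so H = (12.24, -14.13). ∠JHQ = 126.7° gives HQ at -102.4° from the x-axis; with |HQ| = 9.4, Q = (10.23, -23.32). ∠HQG = 36.7° gives QG at 114.3° from the x-axis; with |QG| = 25.4, G = (-0.2273, -0.1655). ∠QGP = 105.9° gives GP at 40.20° from the x-axis; with |GP| = 23.8, P = (17.95, 15.20). The perpendicularity gives PZ at right angles to GP, so PZ runs at -49.80°; with |PZ| = 19.7, Z = (30.67, 0.1496). The perpendicularity gives ZL at right angles to PZ, so ZL runs at -139.8°; with |ZL| = 20.5, L = (15.01, -13.08). Then |HL| = |L − H| = 2.958.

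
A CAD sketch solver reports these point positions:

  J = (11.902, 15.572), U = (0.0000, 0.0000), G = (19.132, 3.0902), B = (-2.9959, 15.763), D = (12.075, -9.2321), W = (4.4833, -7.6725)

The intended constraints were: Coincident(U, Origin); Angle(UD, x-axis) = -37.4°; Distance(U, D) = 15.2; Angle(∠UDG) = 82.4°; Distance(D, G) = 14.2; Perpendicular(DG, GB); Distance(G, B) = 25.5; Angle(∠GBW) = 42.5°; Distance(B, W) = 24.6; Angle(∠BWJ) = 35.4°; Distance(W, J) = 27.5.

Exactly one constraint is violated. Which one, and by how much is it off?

Distance(W, J) = 27.5 — off by 3.10.

U = (0.00, 0.00) ✓; UD at -37.40° ✓; |UD| = 15.20 ✓; ∠UDG = 82.40° ✓; |DG| = 14.20 ✓; ∠(DG, GB) = 90.00° ✓; |GB| = 25.50 ✓; ∠GBW = 42.50° ✓; |BW| = 24.60 ✓; ∠BWJ = 35.40° ✓; |WJ| = 24.40 ✗.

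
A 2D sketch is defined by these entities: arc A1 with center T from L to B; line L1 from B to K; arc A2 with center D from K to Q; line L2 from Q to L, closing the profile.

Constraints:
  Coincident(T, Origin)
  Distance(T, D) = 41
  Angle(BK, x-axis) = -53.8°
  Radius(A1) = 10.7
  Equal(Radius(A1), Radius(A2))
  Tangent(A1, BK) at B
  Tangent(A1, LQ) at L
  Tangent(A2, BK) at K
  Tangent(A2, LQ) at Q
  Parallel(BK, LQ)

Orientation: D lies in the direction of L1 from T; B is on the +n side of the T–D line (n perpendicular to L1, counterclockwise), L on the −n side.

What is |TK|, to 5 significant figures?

42.373

The slot axis is L1's direction at -53.8°, so u = (cos -53.8°, sin -53.8°) = (0.59061, -0.80696) and n = (−sin -53.8°, cos -53.8°) = (0.80696, 0.59061). T is at the origin and D lies 41.0 along u from T, so D = 41.0·u = (24.215, -33.085). Tangency of A1 to both parallel lines with radius 10.7 puts B and L at T ± 10.7·n: B = (8.6345, 6.3195), L = (-8.6345, -6.3195). Equal radii place K and Q the same way about D: K = D + 10.7·n = (32.849, -26.766), Q = D − 10.7·n = (15.580, -39.405). Then |TK| = |K − T| = 42.373.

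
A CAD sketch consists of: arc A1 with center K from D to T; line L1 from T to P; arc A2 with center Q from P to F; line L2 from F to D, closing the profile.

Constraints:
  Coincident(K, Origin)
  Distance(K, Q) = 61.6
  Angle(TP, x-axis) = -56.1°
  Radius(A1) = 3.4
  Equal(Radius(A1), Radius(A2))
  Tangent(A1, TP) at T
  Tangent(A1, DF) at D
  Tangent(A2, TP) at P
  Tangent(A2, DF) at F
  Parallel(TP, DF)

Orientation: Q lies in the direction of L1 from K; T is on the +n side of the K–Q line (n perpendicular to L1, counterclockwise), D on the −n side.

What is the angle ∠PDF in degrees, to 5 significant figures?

6.2994°

The slot axis is L1's direction at -56.1°, so u = (cos -56.1°, sin -56.1°) = (0.55775, -0.83001) and n = (−sin -56.1°, cos -56.1°) = (0.83001, 0.55775). K is at the origin and Q lies 61.6 along u from K, so Q = 61.6·u = (34.357, -51.129). Tangency of A1 to both parallel lines with radius 3.4 puts T and D at K ± 3.4·n: T = (2.8220, 1.8963), D = (-2.8220, -1.8963). Equal radii place P and F the same way about Q: P = Q + 3.4·n = (37.179, -49.232), F = Q − 3.4·n = (31.535, -53.025). Then cos ∠PDF = DP·DF / (|DP||DF|), giving 6.2994°.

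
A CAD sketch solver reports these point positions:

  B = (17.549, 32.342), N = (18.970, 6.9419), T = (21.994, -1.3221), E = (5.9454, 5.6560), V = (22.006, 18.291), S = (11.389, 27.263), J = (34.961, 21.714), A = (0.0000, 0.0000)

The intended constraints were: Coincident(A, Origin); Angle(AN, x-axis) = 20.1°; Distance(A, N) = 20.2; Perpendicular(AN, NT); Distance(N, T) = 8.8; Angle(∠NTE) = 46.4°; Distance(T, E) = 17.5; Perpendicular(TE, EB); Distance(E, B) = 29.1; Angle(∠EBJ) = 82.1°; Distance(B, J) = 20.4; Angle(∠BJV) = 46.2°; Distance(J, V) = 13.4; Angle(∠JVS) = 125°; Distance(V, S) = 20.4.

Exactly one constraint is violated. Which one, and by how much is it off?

Distance(V, S) = 20.4 — off by 6.50.

A = (0.00, 0.00) ✓; AN at 20.10° ✓; |AN| = 20.20 ✓; ∠(AN, NT) = 90.00° ✓; |NT| = 8.800 ✓; ∠NTE = 46.40° ✓; |TE| = 17.50 ✓; ∠(TE, EB) = 90.00° ✓; |EB| = 29.10 ✓; ∠EBJ = 82.10° ✓; |BJ| = 20.40 ✓; ∠BJV = 46.20° ✓; |JV| = 13.40 ✓; ∠JVS = 125.0° ✓; |VS| = 13.90 ✗.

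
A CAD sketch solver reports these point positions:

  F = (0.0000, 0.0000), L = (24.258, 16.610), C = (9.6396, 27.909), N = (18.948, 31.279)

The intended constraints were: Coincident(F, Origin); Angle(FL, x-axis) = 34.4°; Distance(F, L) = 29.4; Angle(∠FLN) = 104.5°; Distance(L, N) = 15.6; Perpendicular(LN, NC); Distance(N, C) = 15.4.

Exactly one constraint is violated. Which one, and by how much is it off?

Distance(N, C) = 15.4 — off by 5.50.

F = (0.00, 0.00) ✓; FL at 34.40° ✓; |FL| = 29.40 ✓; ∠FLN = 104.5° ✓; |LN| = 15.60 ✓; ∠(LN, NC) = 90.00° ✓; |NC| = 9.900 ✗.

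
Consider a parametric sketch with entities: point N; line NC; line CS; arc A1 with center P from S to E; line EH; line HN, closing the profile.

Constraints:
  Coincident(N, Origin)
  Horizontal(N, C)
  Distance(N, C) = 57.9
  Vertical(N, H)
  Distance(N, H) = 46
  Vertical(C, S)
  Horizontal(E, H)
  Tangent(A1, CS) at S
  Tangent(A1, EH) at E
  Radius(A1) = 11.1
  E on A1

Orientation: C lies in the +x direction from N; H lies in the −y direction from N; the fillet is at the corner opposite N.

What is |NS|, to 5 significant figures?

67.605

N is at the origin; NC is horizontal with |NC| = 57.9 and C on the +x side, so C = (57.900, 0.0000). NH is vertical with |NH| = 46.0 and H on the −y side, so H = (0.0000, -46.000). The virtual corner opposite N is at (57.900, -46.000). Since A1 is tangent to CS there, PS ⟂ CS and since A1 is tangent to EH there, PE ⟂ EH, with radius 11.1, so the center P sits 11.1 in from both sides at P = (46.800, -34.900). That places the tangent points at S = (57.900, -34.900) on CS and E = (46.800, -46.000) on EH. Then |NS| = |S − N| = 67.605.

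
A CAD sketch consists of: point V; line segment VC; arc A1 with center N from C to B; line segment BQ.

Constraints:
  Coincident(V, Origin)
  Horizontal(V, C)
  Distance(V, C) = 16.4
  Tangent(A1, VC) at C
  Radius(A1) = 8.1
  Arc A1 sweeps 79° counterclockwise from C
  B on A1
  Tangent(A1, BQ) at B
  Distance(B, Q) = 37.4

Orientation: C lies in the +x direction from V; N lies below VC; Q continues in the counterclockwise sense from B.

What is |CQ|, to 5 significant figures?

45.822

V is at the origin; VC is horizontal with |VC| = 16.4 and C on the +x side, so C = (16.400, 0.0000). The tangent condition forces NC to be normal to VC, so N = C + (0, -8.1) = (16.400, -8.1000). On A1, C sits at bearing 90° from N; a 79° counterclockwise sweep puts B at bearing 169°, so B = N + 8.1·(cos 169°, sin 169°) = (8.4488, -6.5544). Tangency of A1 to BQ means the radius NB is perpendicular to BQ, so BQ runs along (−sin 169°, cos 169°); with |BQ| = 37.4, Q = (1.3126, -43.267). Then |CQ| = |Q − C| = 45.822.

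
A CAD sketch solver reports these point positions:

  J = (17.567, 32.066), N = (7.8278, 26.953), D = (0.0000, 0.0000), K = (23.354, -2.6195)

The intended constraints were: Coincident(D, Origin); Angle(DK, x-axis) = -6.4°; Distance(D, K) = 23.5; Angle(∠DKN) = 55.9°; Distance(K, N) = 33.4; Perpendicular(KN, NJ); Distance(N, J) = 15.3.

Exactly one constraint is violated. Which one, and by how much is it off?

Distance(N, J) = 15.3 — off by 4.30.

D = (0.00, 0.00) ✓; DK at -6.400° ✓; |DK| = 23.50 ✓; ∠DKN = 55.90° ✓; |KN| = 33.40 ✓; ∠(KN, NJ) = 90.00° ✓; |NJ| = 11.00 ✗.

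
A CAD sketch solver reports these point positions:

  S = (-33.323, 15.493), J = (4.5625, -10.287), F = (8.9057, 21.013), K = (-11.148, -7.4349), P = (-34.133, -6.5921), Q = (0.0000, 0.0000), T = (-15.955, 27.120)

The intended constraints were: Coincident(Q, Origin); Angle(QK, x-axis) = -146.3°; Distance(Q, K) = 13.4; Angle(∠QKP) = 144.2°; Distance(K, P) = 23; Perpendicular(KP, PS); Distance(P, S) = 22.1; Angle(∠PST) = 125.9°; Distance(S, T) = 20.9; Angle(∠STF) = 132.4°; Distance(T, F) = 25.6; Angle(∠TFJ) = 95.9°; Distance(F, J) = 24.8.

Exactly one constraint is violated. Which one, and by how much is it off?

Distance(F, J) = 24.8 — off by 6.80.

Q = (0.00, 0.00) ✓; QK at -146.3° ✓; |QK| = 13.40 ✓; ∠QKP = 144.2° ✓; |KP| = 23.00 ✓; ∠(KP, PS) = 90.00° ✓; |PS| = 22.10 ✓; ∠PST = 125.9° ✓; |ST| = 20.90 ✓; ∠STF = 132.4° ✓; |TF| = 25.60 ✓; ∠TFJ = 95.90° ✓; |FJ| = 31.60 ✗.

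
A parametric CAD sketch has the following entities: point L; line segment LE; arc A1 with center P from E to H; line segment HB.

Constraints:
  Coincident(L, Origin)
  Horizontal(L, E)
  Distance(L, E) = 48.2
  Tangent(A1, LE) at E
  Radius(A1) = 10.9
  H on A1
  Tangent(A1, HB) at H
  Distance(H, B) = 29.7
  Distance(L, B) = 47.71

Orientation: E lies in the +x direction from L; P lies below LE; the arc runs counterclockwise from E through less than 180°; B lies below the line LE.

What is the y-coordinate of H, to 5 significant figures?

-8.1712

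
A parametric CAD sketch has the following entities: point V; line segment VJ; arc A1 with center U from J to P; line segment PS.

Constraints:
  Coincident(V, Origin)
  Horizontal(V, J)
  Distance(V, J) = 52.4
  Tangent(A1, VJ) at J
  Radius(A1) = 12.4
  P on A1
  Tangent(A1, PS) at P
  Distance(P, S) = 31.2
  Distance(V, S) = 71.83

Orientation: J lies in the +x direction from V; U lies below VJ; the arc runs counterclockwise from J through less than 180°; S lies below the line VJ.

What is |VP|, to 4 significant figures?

45.05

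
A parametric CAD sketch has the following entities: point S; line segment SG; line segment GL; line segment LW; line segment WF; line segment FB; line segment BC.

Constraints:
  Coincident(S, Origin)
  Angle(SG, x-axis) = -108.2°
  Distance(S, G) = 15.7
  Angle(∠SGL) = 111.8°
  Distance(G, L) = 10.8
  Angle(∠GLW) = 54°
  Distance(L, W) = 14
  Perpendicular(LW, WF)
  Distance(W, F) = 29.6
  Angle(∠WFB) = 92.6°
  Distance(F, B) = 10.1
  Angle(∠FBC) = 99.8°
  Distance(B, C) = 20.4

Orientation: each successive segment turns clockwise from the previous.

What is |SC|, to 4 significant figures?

22.65

∠WFB = 92.6° gives FB at -119.8° from the x-axis; with |FB| = 10.1, B = (11.79, -28.40). ∠FBC = 99.8° gives BC at 160.0° from the x-axis; with |BC| = 20.4, C = (-7.378, -21.42). Then |SC| = |C − S| = 22.65.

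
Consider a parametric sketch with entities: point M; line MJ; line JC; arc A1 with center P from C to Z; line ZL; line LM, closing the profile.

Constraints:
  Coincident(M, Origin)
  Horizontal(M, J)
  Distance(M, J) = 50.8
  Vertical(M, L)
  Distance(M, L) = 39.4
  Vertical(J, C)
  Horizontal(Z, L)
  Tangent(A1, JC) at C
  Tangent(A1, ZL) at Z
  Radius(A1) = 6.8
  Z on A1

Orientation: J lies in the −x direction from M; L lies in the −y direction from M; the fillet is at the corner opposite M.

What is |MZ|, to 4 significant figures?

59.06

M is at the origin; MJ is horizontal with |MJ| = 50.8 and J on the −x side, so J = (-50.80, 0.000). ML is vertical with |ML| = 39.4 and L on the −y side, so L = (0.000, -39.40). The virtual corner opposite M is at (-50.80, -39.40). A1 meets JC tangentially, so PC is at right angles to JC and since A1 is tangent to ZL there, PZ ⟂ ZL, with radius 6.8, so the center P sits 6.8 in from both sides at P = (-44.00, -32.60). That places the tangent points at C = (-50.80, -32.60) on JC and Z = (-44.00, -39.40) on ZL. Then |MZ| = |Z − M| = 59.06.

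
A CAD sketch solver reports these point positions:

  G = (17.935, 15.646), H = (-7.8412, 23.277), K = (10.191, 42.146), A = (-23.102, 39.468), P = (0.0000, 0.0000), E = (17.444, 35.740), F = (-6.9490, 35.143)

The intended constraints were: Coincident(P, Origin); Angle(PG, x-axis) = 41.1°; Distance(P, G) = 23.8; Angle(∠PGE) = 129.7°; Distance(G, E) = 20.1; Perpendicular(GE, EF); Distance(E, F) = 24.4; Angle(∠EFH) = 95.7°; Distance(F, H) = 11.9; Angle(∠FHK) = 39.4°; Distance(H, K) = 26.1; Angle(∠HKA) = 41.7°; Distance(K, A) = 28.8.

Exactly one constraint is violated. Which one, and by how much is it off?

Distance(K, A) = 28.8 — off by 4.60.

P = (0.00, 0.00) ✓; PG at 41.10° ✓; |PG| = 23.80 ✓; ∠PGE = 129.7° ✓; |GE| = 20.10 ✓; ∠(GE, EF) = 90.00° ✓; |EF| = 24.40 ✓; ∠EFH = 95.70° ✓; |FH| = 11.90 ✓; ∠FHK = 39.40° ✓; |HK| = 26.10 ✓; ∠HKA = 41.70° ✓; |KA| = 33.40 ✗.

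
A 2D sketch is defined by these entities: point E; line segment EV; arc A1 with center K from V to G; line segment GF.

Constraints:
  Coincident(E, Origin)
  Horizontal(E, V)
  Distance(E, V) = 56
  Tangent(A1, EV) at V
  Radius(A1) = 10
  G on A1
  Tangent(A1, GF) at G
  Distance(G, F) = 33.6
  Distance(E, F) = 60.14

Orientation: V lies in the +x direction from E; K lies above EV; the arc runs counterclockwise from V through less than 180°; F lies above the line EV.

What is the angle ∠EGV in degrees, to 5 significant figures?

50.159°

Checks: |KG| = 10.00 ✓; ∠(KG, GF) = 90.00° ✓; |GF| = 33.60 ✓; |EF| = 60.14 ✓.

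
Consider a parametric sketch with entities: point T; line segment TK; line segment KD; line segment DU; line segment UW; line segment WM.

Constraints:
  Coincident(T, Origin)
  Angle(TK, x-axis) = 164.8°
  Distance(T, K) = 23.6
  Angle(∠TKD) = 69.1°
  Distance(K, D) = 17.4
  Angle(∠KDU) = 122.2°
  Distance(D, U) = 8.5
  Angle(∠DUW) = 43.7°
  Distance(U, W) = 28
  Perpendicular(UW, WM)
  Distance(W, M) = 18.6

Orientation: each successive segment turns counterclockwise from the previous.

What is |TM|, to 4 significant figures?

40.75

T is at the origin; TK runs at 164.8° with length 23.6, so K = (-22.77, 6.188). ∠TKD = 69.1° gives KD at -84.30° from the x-axis; with |KD| = 17.4, D = (-21.05, -11.13). ∠KDU = 122.2° gives DU at -26.50° from the x-axis; with |DU| = 8.5, U = (-13.44, -14.92). ∠DUW = 43.7° gives UW at 109.8° from the x-axis; with |UW| = 28.0, W = (-22.92, 11.43). UW ⟂ WM, so WM runs at -160.2°; with |WM| = 18.6, M = (-40.42, 5.125). Then |TM| = |M − T| = 40.75.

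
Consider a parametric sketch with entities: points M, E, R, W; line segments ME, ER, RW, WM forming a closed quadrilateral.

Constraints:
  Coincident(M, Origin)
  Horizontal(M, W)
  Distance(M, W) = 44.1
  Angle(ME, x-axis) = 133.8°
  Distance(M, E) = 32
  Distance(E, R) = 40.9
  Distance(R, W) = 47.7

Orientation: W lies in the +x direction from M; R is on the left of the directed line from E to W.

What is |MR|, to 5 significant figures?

41.506

Checks: |ER| = 40.90 ✓; |RW| = 47.70 ✓.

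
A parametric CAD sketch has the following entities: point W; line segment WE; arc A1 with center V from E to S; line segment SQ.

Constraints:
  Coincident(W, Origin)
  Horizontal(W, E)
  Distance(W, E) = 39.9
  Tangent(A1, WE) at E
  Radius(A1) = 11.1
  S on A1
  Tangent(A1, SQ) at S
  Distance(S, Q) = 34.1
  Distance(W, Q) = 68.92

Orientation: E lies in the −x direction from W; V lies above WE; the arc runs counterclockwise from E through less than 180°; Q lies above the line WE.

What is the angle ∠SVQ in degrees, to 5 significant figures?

71.969°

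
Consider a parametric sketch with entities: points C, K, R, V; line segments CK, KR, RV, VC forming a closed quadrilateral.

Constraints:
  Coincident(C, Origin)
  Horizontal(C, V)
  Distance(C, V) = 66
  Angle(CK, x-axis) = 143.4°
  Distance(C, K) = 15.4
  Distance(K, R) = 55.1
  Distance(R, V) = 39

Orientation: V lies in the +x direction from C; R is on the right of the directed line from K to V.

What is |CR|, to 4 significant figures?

39.73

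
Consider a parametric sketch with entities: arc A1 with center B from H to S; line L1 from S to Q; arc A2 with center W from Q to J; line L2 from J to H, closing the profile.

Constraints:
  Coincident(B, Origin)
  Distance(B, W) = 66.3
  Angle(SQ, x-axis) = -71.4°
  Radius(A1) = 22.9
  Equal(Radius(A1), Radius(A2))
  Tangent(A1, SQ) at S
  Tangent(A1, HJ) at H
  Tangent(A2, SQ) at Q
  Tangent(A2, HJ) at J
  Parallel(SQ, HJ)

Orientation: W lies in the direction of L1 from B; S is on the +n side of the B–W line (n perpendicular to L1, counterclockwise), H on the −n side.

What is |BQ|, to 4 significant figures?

70.14

Tangency of A1 to both parallel lines with radius 22.9 puts S and H at B ± 22.9·n: S = (21.70, 7.304), H = (-21.70, -7.304). Equal radii place Q and J the same way about W: Q = W + 22.9·n = (42.85, -55.53), J = W − 22.9·n = (-0.5569, -70.14). Then |BQ| = |Q − B| = 70.14.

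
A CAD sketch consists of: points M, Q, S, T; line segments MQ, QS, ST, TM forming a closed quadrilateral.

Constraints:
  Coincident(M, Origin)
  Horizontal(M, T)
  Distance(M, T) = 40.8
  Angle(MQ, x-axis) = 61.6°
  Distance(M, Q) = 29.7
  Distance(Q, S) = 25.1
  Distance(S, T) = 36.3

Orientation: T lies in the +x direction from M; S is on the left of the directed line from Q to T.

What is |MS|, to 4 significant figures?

51.81

Checks: |QS| = 25.10 ✓; |ST| = 36.30 ✓.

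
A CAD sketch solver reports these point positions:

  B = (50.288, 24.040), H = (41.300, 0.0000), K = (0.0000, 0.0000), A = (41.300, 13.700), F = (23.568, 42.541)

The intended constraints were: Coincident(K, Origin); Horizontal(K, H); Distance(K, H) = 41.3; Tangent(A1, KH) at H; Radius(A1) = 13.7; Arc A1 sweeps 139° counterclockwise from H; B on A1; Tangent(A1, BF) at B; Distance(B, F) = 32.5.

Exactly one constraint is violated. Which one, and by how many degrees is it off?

Tangent(A1, BF) at B — off by 6.30°.

K = (0.00, 0.00) ✓; K.y = 0.00, H.y = 0.00 ✓; |KH| = 41.30 ✓; ∠(AH, HK) = 90.00° ✓; |AH| = 13.70 ✓; bearing(A→B) − bearing(A→H) = 139.0° ✓; |AB| = 13.70 ✓; ∠(AB, BF) = 83.70° ✗; |BF| = 32.50 ✓.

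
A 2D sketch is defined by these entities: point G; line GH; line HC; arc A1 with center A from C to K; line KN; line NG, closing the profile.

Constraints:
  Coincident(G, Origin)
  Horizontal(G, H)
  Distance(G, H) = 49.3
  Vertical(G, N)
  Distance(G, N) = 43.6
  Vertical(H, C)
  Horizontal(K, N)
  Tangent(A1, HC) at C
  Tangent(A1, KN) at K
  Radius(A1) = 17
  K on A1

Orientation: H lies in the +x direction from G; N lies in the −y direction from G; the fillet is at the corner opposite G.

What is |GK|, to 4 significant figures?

54.26

G is at the origin; GH is horizontal with |GH| = 49.3 and H on the +x side, so H = (49.30, 0.000). GN is vertical with |GN| = 43.6 and N on the −y side, so N = (0.000, -43.60). The virtual corner opposite G is at (49.30, -43.60). A1 meets HC tangentially, so AC is at right angles to HC and since A1 is tangent to KN there, AK ⟂ KN, with radius 17.0, so the center A sits 17.0 in from both sides at A = (32.30, -26.60). That places the tangent points at C = (49.30, -26.60) on HC and K = (32.30, -43.60) on KN. Then |GK| = |K − G| = 54.26.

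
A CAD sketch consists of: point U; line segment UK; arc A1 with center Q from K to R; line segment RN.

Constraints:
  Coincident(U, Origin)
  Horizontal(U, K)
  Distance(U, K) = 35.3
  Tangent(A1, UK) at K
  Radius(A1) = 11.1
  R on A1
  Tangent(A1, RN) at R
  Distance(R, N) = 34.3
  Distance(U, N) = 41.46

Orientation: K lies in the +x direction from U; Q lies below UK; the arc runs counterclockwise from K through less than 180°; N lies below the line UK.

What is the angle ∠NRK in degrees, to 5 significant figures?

145.19°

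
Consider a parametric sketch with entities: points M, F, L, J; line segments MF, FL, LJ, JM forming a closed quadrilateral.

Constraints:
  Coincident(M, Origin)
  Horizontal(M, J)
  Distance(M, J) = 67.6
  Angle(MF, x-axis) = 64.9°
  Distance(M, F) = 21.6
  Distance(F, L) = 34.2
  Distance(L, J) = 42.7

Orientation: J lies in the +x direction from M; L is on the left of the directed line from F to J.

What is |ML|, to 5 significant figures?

52.348

M is at the origin; MJ is horizontal with |MJ| = 67.6 and J in +x, so J = (67.6, 0). MF runs at 64.9° with |MF| = 21.6, so F = (9.1627, 19.560). L is determined by |FL| = 34.2 and |LJ| = 42.7 together: it lies at the intersection of circle(F, 34.2) and circle(J, 42.7). With |FJ| = 61.624, the foot of the radical line on FJ is 25.508 from F and the perpendicular offset is √(34.2² − 25.508²) = 22.781. Taking the left-of-FJ solution: L = (40.583, 33.066).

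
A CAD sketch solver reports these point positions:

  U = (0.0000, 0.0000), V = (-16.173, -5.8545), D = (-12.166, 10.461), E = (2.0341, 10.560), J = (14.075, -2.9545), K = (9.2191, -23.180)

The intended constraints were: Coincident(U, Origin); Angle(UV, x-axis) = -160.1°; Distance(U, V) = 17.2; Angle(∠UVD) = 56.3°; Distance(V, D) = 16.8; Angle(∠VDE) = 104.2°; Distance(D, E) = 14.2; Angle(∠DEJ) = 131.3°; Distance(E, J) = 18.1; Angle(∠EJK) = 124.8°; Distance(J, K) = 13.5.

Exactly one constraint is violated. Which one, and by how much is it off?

Distance(J, K) = 13.5 — off by 7.30.

U = (0.00, 0.00) ✓; UV at -160.1° ✓; |UV| = 17.20 ✓; ∠UVD = 56.30° ✓; |VD| = 16.80 ✓; ∠VDE = 104.2° ✓; |DE| = 14.20 ✓; ∠DEJ = 131.3° ✓; |EJ| = 18.10 ✓; ∠EJK = 124.8° ✓; |JK| = 20.80 ✗.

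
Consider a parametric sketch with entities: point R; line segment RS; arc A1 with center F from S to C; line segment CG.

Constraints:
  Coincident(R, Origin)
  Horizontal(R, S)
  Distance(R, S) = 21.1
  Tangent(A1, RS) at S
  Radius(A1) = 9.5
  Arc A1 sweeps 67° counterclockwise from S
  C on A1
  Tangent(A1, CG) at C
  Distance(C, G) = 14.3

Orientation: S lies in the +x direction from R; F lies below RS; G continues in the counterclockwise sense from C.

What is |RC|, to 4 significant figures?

13.64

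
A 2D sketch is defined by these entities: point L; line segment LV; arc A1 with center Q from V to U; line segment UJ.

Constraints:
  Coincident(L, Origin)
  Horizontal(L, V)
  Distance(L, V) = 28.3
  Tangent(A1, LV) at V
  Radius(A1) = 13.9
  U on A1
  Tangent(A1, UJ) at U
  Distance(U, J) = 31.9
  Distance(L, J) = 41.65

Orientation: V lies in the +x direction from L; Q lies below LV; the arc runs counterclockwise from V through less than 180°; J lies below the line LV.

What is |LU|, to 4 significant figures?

18.09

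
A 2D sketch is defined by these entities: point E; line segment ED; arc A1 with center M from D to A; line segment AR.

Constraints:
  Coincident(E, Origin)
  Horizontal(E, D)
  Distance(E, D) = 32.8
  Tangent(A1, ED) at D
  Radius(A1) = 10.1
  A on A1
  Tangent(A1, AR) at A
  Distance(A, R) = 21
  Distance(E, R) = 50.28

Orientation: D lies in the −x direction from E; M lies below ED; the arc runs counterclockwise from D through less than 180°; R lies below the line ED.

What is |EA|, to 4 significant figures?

44.39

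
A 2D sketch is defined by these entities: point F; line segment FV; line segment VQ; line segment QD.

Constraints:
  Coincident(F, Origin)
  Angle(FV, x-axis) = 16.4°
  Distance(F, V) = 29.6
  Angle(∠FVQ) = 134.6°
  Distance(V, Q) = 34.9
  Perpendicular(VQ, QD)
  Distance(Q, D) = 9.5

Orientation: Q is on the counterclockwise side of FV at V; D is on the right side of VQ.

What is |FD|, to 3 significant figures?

63.5

F is at the origin; FV runs at 16.4° with length 29.6, so V = 29.6·(cos 16.4°, sin 16.4°) = (28.4, 8.36). ∠FVQ = 134.6°, so VQ runs at 16.4° + (180° − 134.6°) = 61.8° from the x-axis; with |VQ| = 34.9, Q = V + 34.9·(cos 61.8°, sin 61.8°) = (44.9, 39.1). VQ is perpendicular to QD; with |QD| = 9.5 on the right of VQ, D = Q + 9.5·(0.881, -0.473) = (53.3, 34.6). Then |FD| = |D − F| = 63.5.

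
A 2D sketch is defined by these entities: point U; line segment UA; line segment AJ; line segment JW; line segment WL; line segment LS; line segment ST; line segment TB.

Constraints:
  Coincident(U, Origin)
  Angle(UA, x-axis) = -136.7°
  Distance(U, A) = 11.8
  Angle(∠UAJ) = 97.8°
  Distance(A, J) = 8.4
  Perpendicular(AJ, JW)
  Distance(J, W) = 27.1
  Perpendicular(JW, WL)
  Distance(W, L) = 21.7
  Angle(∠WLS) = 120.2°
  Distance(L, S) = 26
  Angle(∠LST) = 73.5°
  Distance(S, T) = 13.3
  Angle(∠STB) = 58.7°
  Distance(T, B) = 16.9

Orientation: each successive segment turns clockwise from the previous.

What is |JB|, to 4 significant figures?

32.20

U is at the origin; UA runs at -136.7° with length 11.8, so A = (-8.588, -8.093). ∠UAJ = 97.8° gives AJ at 141.1° from the x-axis; with |AJ| = 8.4, J = (-15.12, -2.818). The perpendicularity gives JW at right angles to AJ, so JW runs at 51.10°; with |JW| = 27.1, W = (1.893, 18.27). JW ⟂ WL, so WL runs at -38.90°; with |WL| = 21.7, L = (18.78, 4.646). ∠WLS = 120.2° gives LS at -98.70° from the x-axis; with |LS| = 26.0, S = (14.85, -21.06). ∠LST = 73.5° gives ST at 154.8° from the x-axis; with |ST| = 13.3, T = (2.814, -15.39). ∠STB = 58.7° gives TB at 33.50° from the x-axis; with |TB| = 16.9, B = (16.91, -6.064). Then |JB| = |B − J| = 32.20.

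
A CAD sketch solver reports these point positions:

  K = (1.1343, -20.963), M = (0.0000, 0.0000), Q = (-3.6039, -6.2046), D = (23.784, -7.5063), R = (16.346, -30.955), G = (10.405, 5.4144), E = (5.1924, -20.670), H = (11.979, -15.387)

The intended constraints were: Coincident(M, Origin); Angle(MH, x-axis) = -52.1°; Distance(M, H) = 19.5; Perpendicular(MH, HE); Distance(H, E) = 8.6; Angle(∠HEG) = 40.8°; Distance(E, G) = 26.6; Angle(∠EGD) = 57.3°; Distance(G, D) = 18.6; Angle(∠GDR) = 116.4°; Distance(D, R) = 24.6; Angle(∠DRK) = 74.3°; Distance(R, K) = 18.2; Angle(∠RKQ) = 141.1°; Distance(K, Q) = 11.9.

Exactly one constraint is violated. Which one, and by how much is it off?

Distance(K, Q) = 11.9 — off by 3.60.

M = (0.00, 0.00) ✓; MH at -52.10° ✓; |MH| = 19.50 ✓; ∠(MH, HE) = 90.00° ✓; |HE| = 8.600 ✓; ∠HEG = 40.80° ✓; |EG| = 26.60 ✓; ∠EGD = 57.30° ✓; |GD| = 18.60 ✓; ∠GDR = 116.4° ✓; |DR| = 24.60 ✓; ∠DRK = 74.30° ✓; |RK| = 18.20 ✓; ∠RKQ = 141.1° ✓; |KQ| = 15.50 ✗.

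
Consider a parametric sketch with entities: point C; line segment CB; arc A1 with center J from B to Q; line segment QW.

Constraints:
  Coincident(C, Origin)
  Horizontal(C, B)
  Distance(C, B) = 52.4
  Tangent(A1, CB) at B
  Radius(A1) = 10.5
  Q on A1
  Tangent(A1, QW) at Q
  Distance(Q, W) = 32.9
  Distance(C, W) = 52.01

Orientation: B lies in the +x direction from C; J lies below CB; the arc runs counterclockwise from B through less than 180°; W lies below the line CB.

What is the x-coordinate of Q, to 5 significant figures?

42.257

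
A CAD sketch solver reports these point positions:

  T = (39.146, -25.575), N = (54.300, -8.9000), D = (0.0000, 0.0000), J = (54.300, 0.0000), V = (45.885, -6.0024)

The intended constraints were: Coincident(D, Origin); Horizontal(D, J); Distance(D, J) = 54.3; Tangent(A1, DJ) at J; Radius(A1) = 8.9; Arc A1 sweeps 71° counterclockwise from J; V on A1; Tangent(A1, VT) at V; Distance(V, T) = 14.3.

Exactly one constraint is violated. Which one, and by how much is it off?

Distance(V, T) = 14.3 — off by 6.40.

D = (0.00, 0.00) ✓; D.y = 0.00, J.y = 0.00 ✓; |DJ| = 54.30 ✓; ∠(NJ, JD) = 90.00° ✓; |NJ| = 8.900 ✓; bearing(N→V) − bearing(N→J) = 71.00° ✓; |NV| = 8.900 ✓; ∠(NV, VT) = 90.00° ✓; |VT| = 20.70 ✗.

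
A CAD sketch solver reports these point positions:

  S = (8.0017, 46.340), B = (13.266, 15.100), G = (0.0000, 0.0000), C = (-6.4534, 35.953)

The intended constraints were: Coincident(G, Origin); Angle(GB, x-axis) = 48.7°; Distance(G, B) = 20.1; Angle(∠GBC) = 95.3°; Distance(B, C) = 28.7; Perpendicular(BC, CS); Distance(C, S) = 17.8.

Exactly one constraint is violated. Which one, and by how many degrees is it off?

Perpendicular(BC, CS) — off by 7.70°.

G = (0.00, 0.00) ✓; GB at 48.70° ✓; |GB| = 20.10 ✓; ∠GBC = 95.30° ✓; |BC| = 28.70 ✓; ∠(BC, CS) = 97.70° ✗; |CS| = 17.80 ✓.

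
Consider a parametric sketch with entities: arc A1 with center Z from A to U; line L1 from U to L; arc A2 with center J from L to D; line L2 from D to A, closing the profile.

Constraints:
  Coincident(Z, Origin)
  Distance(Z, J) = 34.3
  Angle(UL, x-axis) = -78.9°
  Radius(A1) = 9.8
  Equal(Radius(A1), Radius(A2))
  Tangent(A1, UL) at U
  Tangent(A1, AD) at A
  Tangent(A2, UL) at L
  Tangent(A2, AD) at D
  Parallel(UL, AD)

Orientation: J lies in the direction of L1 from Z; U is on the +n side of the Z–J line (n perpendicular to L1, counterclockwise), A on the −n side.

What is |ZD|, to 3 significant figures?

35.7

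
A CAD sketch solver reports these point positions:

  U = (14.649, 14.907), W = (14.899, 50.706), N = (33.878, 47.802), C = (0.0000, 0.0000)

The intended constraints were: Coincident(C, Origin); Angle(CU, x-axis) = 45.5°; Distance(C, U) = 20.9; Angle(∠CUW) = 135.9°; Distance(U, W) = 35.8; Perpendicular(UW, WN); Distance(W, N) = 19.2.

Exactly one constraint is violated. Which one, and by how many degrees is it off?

Perpendicular(UW, WN) — off by 8.30°.

C = (0.00, 0.00) ✓; CU at 45.50° ✓; |CU| = 20.90 ✓; ∠CUW = 135.9° ✓; |UW| = 35.80 ✓; ∠(UW, WN) = 98.30° ✗; |WN| = 19.20 ✓.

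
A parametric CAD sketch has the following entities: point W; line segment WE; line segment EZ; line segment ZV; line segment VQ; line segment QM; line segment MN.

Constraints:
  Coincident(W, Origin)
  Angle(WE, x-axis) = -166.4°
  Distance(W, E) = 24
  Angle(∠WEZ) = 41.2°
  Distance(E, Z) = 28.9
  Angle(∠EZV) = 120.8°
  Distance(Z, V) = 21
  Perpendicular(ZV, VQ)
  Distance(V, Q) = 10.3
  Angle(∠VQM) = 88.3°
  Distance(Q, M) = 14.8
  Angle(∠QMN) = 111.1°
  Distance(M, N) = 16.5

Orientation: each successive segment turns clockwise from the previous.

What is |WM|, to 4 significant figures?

7.763

W is at the origin; WE runs at -166.4° with length 24.0, so E = (-23.33, -5.643). ∠WEZ = 41.2° gives EZ at 54.80° from the x-axis; with |EZ| = 28.9, Z = (-6.668, 17.97). ∠EZV = 120.8° gives ZV at -4.400° from the x-axis; with |ZV| = 21.0, V = (14.27, 16.36). ZV ⟂ VQ, so VQ runs at -94.40°; with |VQ| = 10.3, Q = (13.48, 6.091). ∠VQM = 88.3° gives QM at 173.9° from the x-axis; with |QM| = 14.8, M = (-1.236, 7.664). Then |WM| = |M − W| = 7.763.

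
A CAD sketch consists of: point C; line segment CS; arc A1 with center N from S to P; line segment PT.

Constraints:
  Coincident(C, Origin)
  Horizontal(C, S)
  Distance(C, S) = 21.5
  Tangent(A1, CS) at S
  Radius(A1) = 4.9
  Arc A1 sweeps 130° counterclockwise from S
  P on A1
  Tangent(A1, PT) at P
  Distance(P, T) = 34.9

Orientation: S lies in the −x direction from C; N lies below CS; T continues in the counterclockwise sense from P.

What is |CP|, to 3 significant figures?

26.5

C is at the origin; C and S share the same y with |CS| = 21.5 and S on the −x side, so S = (-21.5, 0.00). A1 meets CS tangentially, so NS is at right angles to CS, so N = S + (0, -4.9) = (-21.5, -4.90). On A1, S sits at bearing 90° from N; a 130° counterclockwise sweep puts P at bearing 220°, so P = N + 4.9·(cos 220°, sin 220°) = (-25.3, -8.05). Then |CP| = |P − C| = 26.5.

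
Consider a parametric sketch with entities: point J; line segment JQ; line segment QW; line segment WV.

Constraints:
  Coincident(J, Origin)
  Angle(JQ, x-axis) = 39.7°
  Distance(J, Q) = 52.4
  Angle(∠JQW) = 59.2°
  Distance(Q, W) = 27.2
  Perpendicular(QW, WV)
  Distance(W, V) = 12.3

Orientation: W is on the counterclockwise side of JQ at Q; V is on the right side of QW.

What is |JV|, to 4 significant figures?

57.31

J is at the origin; JQ runs at 39.7° with length 52.4, so Q = 52.4·(cos 39.7°, sin 39.7°) = (40.32, 33.47). ∠JQW = 59.2°, so QW runs at 39.7° + (180° − 59.2°) = 160.5° from the x-axis; with |QW| = 27.2, W = Q + 27.2·(cos 160.5°, sin 160.5°) = (14.68, 42.55). QW ⟂ WV; with |WV| = 12.3 on the right of QW, V = W + 12.3·(0.3338, 0.9426) = (18.78, 54.15). Then |JV| = |V − J| = 57.31.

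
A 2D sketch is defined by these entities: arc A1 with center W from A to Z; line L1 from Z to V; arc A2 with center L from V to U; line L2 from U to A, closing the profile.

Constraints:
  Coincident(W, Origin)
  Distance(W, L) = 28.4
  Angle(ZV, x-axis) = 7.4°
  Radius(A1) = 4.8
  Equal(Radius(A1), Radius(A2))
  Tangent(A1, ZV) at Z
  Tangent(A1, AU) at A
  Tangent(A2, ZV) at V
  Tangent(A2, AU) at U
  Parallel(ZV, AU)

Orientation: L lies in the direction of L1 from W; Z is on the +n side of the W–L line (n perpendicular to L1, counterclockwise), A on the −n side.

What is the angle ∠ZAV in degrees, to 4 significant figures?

71.32°

The slot axis is L1's direction at 7.4°, so u = (cos 7.4°, sin 7.4°) = (0.9917, 0.1288) and n = (−sin 7.4°, cos 7.4°) = (-0.1288, 0.9917). W is at the origin and L lies 28.4 along u from W, so L = 28.4·u = (28.16, 3.658). Tangency of A1 to both parallel lines with radius 4.8 puts Z and A at W ± 4.8·n: Z = (-0.6182, 4.760), A = (0.6182, -4.760). Equal radii place V and U the same way about L: V = L + 4.8·n = (27.55, 8.418), U = L − 4.8·n = (28.78, -1.102). Then cos ∠ZAV = AZ·AV / (|AZ||AV|), giving 71.32°.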